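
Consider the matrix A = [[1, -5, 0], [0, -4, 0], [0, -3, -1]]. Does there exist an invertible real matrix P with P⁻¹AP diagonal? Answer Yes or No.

Characteristic polynomial: p(t) = t^3 + 4t^2 - t - 4 = (t - 1)(t + 1)(t + 4).
All 3 eigenvalues are distinct, so A is diagonalizable.

Yes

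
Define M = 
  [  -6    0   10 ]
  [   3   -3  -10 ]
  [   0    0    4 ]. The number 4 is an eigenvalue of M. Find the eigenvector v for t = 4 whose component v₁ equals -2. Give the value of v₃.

M − 4I = [[-10, 0, 10], [3, -7, -10], [0, 0, 0]].
Solving (M − 4I)v = 0 gives the eigenspace spanned by (-2, 2, -2).
With v₁ = -2, v = (-2, 2, -2), so v₃ = -2.

-2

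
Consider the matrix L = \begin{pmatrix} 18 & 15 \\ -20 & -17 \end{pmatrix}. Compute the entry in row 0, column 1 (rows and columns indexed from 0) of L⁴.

Characteristic polynomial: s^2 - s - 6 = (s - 3)(s + 2), so the eigenvalues are -2, 3.
s=-2: eigenvector (-3, 4).
s=3: eigenvector (1, -1).
P = [[-3, 1], [4, -1]], D = diag(-2, 3), P⁻¹ = [[1, 1], [4, 3]].
L⁴ = P·diag(16, 81)·P⁻¹ = [[276, 195], [-260, -179]].
The requested entry is 195.

195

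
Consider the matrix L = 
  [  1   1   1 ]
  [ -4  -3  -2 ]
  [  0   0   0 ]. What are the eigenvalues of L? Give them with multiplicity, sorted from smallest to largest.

Characteristic polynomial: p(t) = t^3 + 2t^2 + t = t(t + 1)^2.
Roots (with multiplicity): -1, -1, 0.

-1, -1, 0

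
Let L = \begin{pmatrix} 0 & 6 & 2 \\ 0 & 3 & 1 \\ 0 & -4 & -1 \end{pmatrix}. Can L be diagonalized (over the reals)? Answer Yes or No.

Characteristic polynomial: p(t) = t^3 - 2t^2 + t = t(t - 1)^2.
t = 1 has algebraic multiplicity 2; rank(L − 1I) = 2, so geometric multiplicity = 1.
Geometric multiplicity < algebraic multiplicity, so L is not diagonalizable.

No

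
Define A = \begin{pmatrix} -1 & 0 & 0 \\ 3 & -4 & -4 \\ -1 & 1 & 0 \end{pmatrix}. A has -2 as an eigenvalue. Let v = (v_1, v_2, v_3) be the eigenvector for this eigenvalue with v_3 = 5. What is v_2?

-10

A + 2I = [[1, 0, 0], [3, -2, -4], [-1, 1, 2]].
Solving (A + 2I)v = 0 gives the eigenspace spanned by (0, -10, 5).
With v_3 = 5, v = (0, -10, 5), so v_2 = -10.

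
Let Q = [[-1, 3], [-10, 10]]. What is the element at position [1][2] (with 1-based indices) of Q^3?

Characteristic polynomial: μ^2 - 9μ + 20 = (μ - 5)(μ - 4), so the eigenvalues are 4, 5.
μ=5: eigenvector (1, 2).
μ=4: eigenvector (-3, -5).
P = [[1, -3], [2, -5]], D = diag(5, 4), P⁻¹ = [[-5, 3], [-2, 1]].
Q³ = P·diag(125, 64)·P⁻¹ = [[-241, 183], [-610, 430]].
The requested entry is 183.

183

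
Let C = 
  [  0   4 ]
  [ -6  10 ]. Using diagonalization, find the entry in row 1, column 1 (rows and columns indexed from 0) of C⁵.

Characteristic polynomial: t^2 - 10t + 24 = (t - 6)(t - 4), so the eigenvalues are 4, 6.
t=6: eigenvector (-2, -3).
t=4: eigenvector (1, 1).
P = [[-2, 1], [-3, 1]], D = diag(6, 4), P⁻¹ = [[1, -1], [3, -2]].
C⁵ = P·diag(7776, 1024)·P⁻¹ = [[-12480, 13504], [-20256, 21280]].
The requested entry is 21280.

21280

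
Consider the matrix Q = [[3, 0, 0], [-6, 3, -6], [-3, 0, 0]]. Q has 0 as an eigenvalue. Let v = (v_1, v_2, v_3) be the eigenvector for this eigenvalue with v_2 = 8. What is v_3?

4

Q = [[3, 0, 0], [-6, 3, -6], [-3, 0, 0]].
Solving (Q)v = 0 gives the eigenspace spanned by (0, 8, 4).
With v_2 = 8, v = (0, 8, 4), so v_3 = 4.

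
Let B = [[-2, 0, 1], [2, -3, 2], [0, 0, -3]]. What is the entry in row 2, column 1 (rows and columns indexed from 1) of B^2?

-10

Characteristic polynomial: λ^3 + 8λ^2 + 21λ + 18 = (λ + 2)(λ + 3)^2, so the eigenvalues are -3, -3, -2.
λ=-2: eigenvector (1, 2, 0).
λ=-3: eigenvector (-1, -2, 1).
λ=-3: eigenvector (0, 1, 0).
P = [[1, -1, 0], [2, -2, 1], [0, 1, 0]], D = diag(-2, -3, -3), P⁻¹ = [[1, 0, 1], [0, 0, 1], [-2, 1, 0]].
B² = P·diag(4, 9, 9)·P⁻¹ = [[4, 0, -5], [-10, 9, -10], [0, 0, 9]].
The requested entry is -10.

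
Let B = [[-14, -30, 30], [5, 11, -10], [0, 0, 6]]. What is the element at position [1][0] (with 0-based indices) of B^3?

Characteristic polynomial: λ^3 - 3λ^2 - 22λ + 24 = (λ - 6)(λ - 1)(λ + 4), so the eigenvalues are -4, 1, 6.
λ=-4: eigenvector (3, -1, 0).
λ=1: eigenvector (-2, 1, 0).
λ=6: eigenvector (3, -1, 1).
P = [[3, -2, 3], [-1, 1, -1], [0, 0, 1]], D = diag(-4, 1, 6), P⁻¹ = [[1, 2, -1], [1, 3, 0], [0, 0, 1]].
B³ = P·diag(-64, 1, 216)·P⁻¹ = [[-194, -390, 840], [65, 131, -280], [0, 0, 216]].
The requested entry is 65.

65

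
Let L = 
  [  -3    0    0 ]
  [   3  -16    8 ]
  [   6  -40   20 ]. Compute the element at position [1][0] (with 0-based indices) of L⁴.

-81

Characteristic polynomial: μ^3 - μ^2 - 12μ = μ(μ - 4)(μ + 3), so the eigenvalues are -3, 0, 4.
μ=0: eigenvector (0, 1, 2).
μ=-3: eigenvector (1, -1, -2).
μ=4: eigenvector (0, 2, 5).
P = [[0, 1, 0], [1, -1, 2], [2, -2, 5]], D = diag(0, -3, 4), P⁻¹ = [[1, 5, -2], [1, 0, 0], [0, -2, 1]].
L⁴ = P·diag(0, 81, 256)·P⁻¹ = [[81, 0, 0], [-81, -1024, 512], [-162, -2560, 1280]].
The requested entry is -81.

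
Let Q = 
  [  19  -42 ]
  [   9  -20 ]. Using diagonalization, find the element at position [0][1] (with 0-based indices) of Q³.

Characteristic polynomial: μ^2 + μ - 2 = (μ - 1)(μ + 2), so the eigenvalues are -2, 1.
μ=1: eigenvector (7, 3).
μ=-2: eigenvector (2, 1).
P = [[7, 2], [3, 1]], D = diag(1, -2), P⁻¹ = [[1, -2], [-3, 7]].
Q³ = P·diag(1, -8)·P⁻¹ = [[55, -126], [27, -62]].
The requested entry is -126.

-126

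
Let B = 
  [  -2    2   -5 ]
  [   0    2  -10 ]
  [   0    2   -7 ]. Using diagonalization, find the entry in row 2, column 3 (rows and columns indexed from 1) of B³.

-190

Characteristic polynomial: λ^3 + 7λ^2 + 16λ + 12 = (λ + 2)^2(λ + 3), so the eigenvalues are -3, -2, -2.
λ=-2: eigenvector (1, 0, 0).
λ=-2: eigenvector (2, 5, 2).
λ=-3: eigenvector (1, 2, 1).
P = [[1, 2, 1], [0, 5, 2], [0, 2, 1]], D = diag(-2, -2, -3), P⁻¹ = [[1, 0, -1], [0, 1, -2], [0, -2, 5]].
B³ = P·diag(-8, -8, -27)·P⁻¹ = [[-8, 38, -95], [0, 68, -190], [0, 38, -103]].
The requested entry is -190.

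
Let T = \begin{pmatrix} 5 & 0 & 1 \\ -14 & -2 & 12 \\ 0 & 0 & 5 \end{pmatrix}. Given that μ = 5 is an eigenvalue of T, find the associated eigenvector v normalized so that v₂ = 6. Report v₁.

-3

T − 5I = [[0, 0, 1], [-14, -7, 12], [0, 0, 0]].
Solving (T − 5I)v = 0 gives the eigenspace spanned by (-3, 6, 0).
With v₂ = 6, v = (-3, 6, 0), so v₁ = -3.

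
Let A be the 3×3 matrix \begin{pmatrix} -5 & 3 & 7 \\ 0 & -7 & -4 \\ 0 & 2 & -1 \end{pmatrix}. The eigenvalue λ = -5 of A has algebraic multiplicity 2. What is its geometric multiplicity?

1

A + 5I = [[0, 3, 7], [0, -2, -4], [0, 2, 4]].
This matrix has rank 2, so its null space has dimension 3 − 2 = 1.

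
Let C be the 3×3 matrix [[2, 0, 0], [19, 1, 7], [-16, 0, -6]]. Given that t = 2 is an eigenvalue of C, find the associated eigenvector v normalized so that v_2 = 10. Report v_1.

2

C − 2I = [[0, 0, 0], [19, -1, 7], [-16, 0, -8]].
Solving (C − 2I)v = 0 gives the eigenspace spanned by (2, 10, -4).
With v_2 = 10, v = (2, 10, -4), so v_1 = 2.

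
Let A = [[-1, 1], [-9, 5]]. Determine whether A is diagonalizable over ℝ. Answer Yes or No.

Characteristic polynomial: p(s) = s^2 - 4s + 4 = (s - 2)^2.
s = 2 has algebraic multiplicity 2; rank(A − 2I) = 1, so geometric multiplicity = 1.
Geometric multiplicity < algebraic multiplicity, so A is not diagonalizable.

No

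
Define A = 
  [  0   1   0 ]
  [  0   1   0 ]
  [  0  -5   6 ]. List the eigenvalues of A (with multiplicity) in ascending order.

Characteristic polynomial: p(λ) = λ^3 - 7λ^2 + 6λ = λ(λ - 6)(λ - 1).
Roots (with multiplicity): 0, 1, 6.

0, 1, 6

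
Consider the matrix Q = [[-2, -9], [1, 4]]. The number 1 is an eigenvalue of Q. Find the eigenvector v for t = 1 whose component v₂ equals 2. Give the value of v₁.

Q − 1I = [[-3, -9], [1, 3]].
Solving (Q − 1I)v = 0 gives the eigenspace spanned by (-6, 2).
With v₂ = 2, v = (-6, 2), so v₁ = -6.

-6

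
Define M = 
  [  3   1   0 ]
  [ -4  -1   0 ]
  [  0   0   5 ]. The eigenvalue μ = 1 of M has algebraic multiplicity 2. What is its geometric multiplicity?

M − 1I = [[2, 1, 0], [-4, -2, 0], [0, 0, 4]].
This matrix has rank 2, so its null space has dimension 3 − 2 = 1.

1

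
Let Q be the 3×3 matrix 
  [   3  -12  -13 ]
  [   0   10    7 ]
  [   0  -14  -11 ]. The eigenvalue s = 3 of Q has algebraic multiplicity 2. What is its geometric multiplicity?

1

Q − 3I = [[0, -12, -13], [0, 7, 7], [0, -14, -14]].
This matrix has rank 2, so its null space has dimension 3 − 2 = 1.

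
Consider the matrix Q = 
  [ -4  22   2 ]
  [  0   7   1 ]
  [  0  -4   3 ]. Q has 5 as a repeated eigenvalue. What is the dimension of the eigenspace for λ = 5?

1

Q − 5I = [[-9, 22, 2], [0, 2, 1], [0, -4, -2]].
This matrix has rank 2, so its null space has dimension 3 − 2 = 1.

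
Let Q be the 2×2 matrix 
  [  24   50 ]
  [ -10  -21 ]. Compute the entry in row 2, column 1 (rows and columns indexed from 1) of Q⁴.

Characteristic polynomial: t^2 - 3t - 4 = (t - 4)(t + 1), so the eigenvalues are -1, 4.
t=4: eigenvector (5, -2).
t=-1: eigenvector (-2, 1).
P = [[5, -2], [-2, 1]], D = diag(4, -1), P⁻¹ = [[1, 2], [2, 5]].
Q⁴ = P·diag(256, 1)·P⁻¹ = [[1276, 2550], [-510, -1019]].
The requested entry is -510.

-510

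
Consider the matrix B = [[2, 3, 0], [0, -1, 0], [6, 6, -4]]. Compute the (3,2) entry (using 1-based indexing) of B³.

72

Characteristic polynomial: μ^3 + 3μ^2 - 6μ - 8 = (μ - 2)(μ + 1)(μ + 4), so the eigenvalues are -4, -1, 2.
μ=2: eigenvector (1, 0, 1).
μ=-1: eigenvector (-1, 1, 0).
μ=-4: eigenvector (0, 0, 1).
P = [[1, -1, 0], [0, 1, 0], [1, 0, 1]], D = diag(2, -1, -4), P⁻¹ = [[1, 1, 0], [0, 1, 0], [-1, -1, 1]].
B³ = P·diag(8, -1, -64)·P⁻¹ = [[8, 9, 0], [0, -1, 0], [72, 72, -64]].
The requested entry is 72.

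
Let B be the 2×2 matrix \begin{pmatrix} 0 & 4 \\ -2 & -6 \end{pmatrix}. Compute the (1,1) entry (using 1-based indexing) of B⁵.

Characteristic polynomial: s^2 + 6s + 8 = (s + 2)(s + 4), so the eigenvalues are -4, -2.
s=-2: eigenvector (2, -1).
s=-4: eigenvector (1, -1).
P = [[2, 1], [-1, -1]], D = diag(-2, -4), P⁻¹ = [[1, 1], [-1, -2]].
B⁵ = P·diag(-32, -1024)·P⁻¹ = [[960, 1984], [-992, -2016]].
The requested entry is 960.

960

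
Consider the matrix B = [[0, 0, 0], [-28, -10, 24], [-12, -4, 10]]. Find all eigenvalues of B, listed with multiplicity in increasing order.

Characteristic polynomial: p(λ) = λ^3 - 4λ = λ(λ - 2)(λ + 2).
Roots (with multiplicity): -2, 0, 2.

-2, 0, 2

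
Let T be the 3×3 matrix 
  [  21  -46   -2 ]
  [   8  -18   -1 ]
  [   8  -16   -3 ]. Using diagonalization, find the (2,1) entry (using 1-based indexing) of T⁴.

544

Characteristic polynomial: s^3 - 19s - 30 = (s - 5)(s + 2)(s + 3), so the eigenvalues are -3, -2, 5.
s=-3: eigenvector (2, 1, 1).
s=-2: eigenvector (2, 1, 0).
s=5: eigenvector (3, 1, 1).
P = [[2, 2, 3], [1, 1, 1], [1, 0, 1]], D = diag(-3, -2, 5), P⁻¹ = [[-1, 2, 1], [0, 1, -1], [1, -2, 0]].
T⁴ = P·diag(81, 16, 625)·P⁻¹ = [[1713, -3394, 130], [544, -1072, 65], [544, -1088, 81]].
The requested entry is 544.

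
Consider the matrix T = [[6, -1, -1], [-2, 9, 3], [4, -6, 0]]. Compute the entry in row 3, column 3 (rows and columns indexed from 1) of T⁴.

-1522

Characteristic polynomial: r^3 - 15r^2 + 74r - 120 = (r - 6)(r - 5)(r - 4), so the eigenvalues are 4, 5, 6.
r=6: eigenvector (0, -1, 1).
r=5: eigenvector (1, -1, 2).
r=4: eigenvector (-1, 2, -4).
P = [[0, 1, -1], [-1, -1, 2], [1, 2, -4]], D = diag(6, 5, 4), P⁻¹ = [[0, -2, -1], [2, -1, -1], [1, -1, -1]].
T⁴ = P·diag(1296, 625, 256)·P⁻¹ = [[994, -369, -369], [-738, 2705, 1409], [1476, -2818, -1522]].
The requested entry is -1522.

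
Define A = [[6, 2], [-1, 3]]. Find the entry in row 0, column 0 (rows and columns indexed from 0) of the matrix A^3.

Characteristic polynomial: t^2 - 9t + 20 = (t - 5)(t - 4), so the eigenvalues are 4, 5.
t=4: eigenvector (1, -1).
t=5: eigenvector (2, -1).
P = [[1, 2], [-1, -1]], D = diag(4, 5), P⁻¹ = [[-1, -2], [1, 1]].
A³ = P·diag(64, 125)·P⁻¹ = [[186, 122], [-61, 3]].
The requested entry is 186.

186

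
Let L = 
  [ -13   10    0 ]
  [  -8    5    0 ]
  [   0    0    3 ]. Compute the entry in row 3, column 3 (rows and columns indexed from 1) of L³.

Characteristic polynomial: μ^3 + 5μ^2 - 9μ - 45 = (μ - 3)(μ + 3)(μ + 5), so the eigenvalues are -5, -3, 3.
μ=3: eigenvector (0, 0, 1).
μ=-3: eigenvector (1, 1, 0).
μ=-5: eigenvector (5, 4, 0).
P = [[0, 1, 5], [0, 1, 4], [1, 0, 0]], D = diag(3, -3, -5), P⁻¹ = [[0, 0, 1], [-4, 5, 0], [1, -1, 0]].
L³ = P·diag(27, -27, -125)·P⁻¹ = [[-517, 490, 0], [-392, 365, 0], [0, 0, 27]].
The requested entry is 27.

27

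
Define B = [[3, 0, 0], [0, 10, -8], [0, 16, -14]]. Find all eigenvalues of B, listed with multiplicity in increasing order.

-6, 2, 3

Characteristic polynomial: p(r) = r^3 + r^2 - 24r + 36 = (r - 3)(r - 2)(r + 6).
Roots (with multiplicity): -6, 2, 3.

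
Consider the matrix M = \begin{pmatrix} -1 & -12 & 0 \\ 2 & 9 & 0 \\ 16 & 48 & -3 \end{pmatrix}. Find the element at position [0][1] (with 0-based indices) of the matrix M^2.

Characteristic polynomial: s^3 - 5s^2 - 9s + 45 = (s - 5)(s - 3)(s + 3), so the eigenvalues are -3, 3, 5.
s=5: eigenvector (2, -1, -2).
s=3: eigenvector (3, -1, 0).
s=-3: eigenvector (0, 0, 1).
P = [[2, 3, 0], [-1, -1, 0], [-2, 0, 1]], D = diag(5, 3, -3), P⁻¹ = [[-1, -3, 0], [1, 2, 0], [-2, -6, 1]].
M² = P·diag(25, 9, 9)·P⁻¹ = [[-23, -96, 0], [16, 57, 0], [32, 96, 9]].
The requested entry is -96.

-96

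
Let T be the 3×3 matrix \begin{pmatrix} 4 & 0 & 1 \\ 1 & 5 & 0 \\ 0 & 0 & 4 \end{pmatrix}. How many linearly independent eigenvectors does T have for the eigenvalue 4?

1

T − 4I = [[0, 0, 1], [1, 1, 0], [0, 0, 0]].
This matrix has rank 2, so its null space has dimension 3 − 2 = 1.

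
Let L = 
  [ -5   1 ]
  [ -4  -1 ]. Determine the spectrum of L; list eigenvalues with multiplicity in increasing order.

Characteristic polynomial: p(λ) = λ^2 + 6λ + 9 = (λ + 3)^2.
Roots (with multiplicity): -3, -3.

-3, -3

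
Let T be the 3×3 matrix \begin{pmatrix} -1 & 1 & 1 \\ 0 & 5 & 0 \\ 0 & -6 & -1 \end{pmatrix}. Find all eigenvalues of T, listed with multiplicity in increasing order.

-1, -1, 5

Characteristic polynomial: p(λ) = λ^3 - 3λ^2 - 9λ - 5 = (λ - 5)(λ + 1)^2.
Roots (with multiplicity): -1, -1, 5.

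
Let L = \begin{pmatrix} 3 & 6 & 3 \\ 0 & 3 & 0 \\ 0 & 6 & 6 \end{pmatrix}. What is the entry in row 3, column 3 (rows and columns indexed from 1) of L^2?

36

Characteristic polynomial: s^3 - 12s^2 + 45s - 54 = (s - 6)(s - 3)^2, so the eigenvalues are 3, 3, 6.
s=3: eigenvector (1, 0, 0).
s=3: eigenvector (-2, 1, -2).
s=6: eigenvector (1, 0, 1).
P = [[1, -2, 1], [0, 1, 0], [0, -2, 1]], D = diag(3, 3, 6), P⁻¹ = [[1, 0, -1], [0, 1, 0], [0, 2, 1]].
L² = P·diag(9, 9, 36)·P⁻¹ = [[9, 54, 27], [0, 9, 0], [0, 54, 36]].
The requested entry is 36.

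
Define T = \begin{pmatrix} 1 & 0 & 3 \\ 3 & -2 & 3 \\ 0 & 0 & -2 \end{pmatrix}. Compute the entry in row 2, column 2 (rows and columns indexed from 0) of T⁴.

Characteristic polynomial: r^3 + 3r^2 - 4 = (r - 1)(r + 2)^2, so the eigenvalues are -2, -2, 1.
r=-2: eigenvector (-1, 0, 1).
r=1: eigenvector (1, 1, 0).
r=-2: eigenvector (-1, -1, 1).
P = [[-1, 1, -1], [0, 1, -1], [1, 0, 1]], D = diag(-2, 1, -2), P⁻¹ = [[-1, 1, 0], [1, 0, 1], [1, -1, 1]].
T⁴ = P·diag(16, 1, 16)·P⁻¹ = [[1, 0, -15], [-15, 16, -15], [0, 0, 16]].
The requested entry is 16.

16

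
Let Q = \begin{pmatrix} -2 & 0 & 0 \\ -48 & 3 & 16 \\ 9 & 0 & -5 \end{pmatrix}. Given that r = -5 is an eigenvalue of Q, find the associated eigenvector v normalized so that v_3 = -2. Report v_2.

Q + 5I = [[3, 0, 0], [-48, 8, 16], [9, 0, 0]].
Solving (Q + 5I)v = 0 gives the eigenspace spanned by (0, 4, -2).
With v_3 = -2, v = (0, 4, -2), so v_2 = 4.

4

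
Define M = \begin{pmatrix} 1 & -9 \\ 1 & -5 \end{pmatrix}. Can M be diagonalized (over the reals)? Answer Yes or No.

Characteristic polynomial: p(μ) = μ^2 + 4μ + 4 = (μ + 2)^2.
μ = -2 has algebraic multiplicity 2; rank(M + 2I) = 1, so geometric multiplicity = 1.
Geometric multiplicity < algebraic multiplicity, so M is not diagonalizable.

No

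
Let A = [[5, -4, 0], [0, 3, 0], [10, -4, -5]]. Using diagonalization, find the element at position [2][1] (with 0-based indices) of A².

-32

Characteristic polynomial: t^3 - 3t^2 - 25t + 75 = (t - 5)(t - 3)(t + 5), so the eigenvalues are -5, 3, 5.
t=5: eigenvector (1, 0, 1).
t=3: eigenvector (2, 1, 2).
t=-5: eigenvector (0, 0, 1).
P = [[1, 2, 0], [0, 1, 0], [1, 2, 1]], D = diag(5, 3, -5), P⁻¹ = [[1, -2, 0], [0, 1, 0], [-1, 0, 1]].
A² = P·diag(25, 9, 25)·P⁻¹ = [[25, -32, 0], [0, 9, 0], [0, -32, 25]].
The requested entry is -32.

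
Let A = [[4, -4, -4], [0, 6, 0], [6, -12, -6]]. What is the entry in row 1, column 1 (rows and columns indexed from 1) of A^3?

Characteristic polynomial: t^3 - 4t^2 - 12t = t(t - 6)(t + 2), so the eigenvalues are -2, 0, 6.
t=0: eigenvector (1, 0, 1).
t=-2: eigenvector (2, 0, 3).
t=6: eigenvector (0, 1, -1).
P = [[1, 2, 0], [0, 0, 1], [1, 3, -1]], D = diag(0, -2, 6), P⁻¹ = [[3, -2, -2], [-1, 1, 1], [0, 1, 0]].
A³ = P·diag(0, -8, 216)·P⁻¹ = [[16, -16, -16], [0, 216, 0], [24, -240, -24]].
The requested entry is 16.

16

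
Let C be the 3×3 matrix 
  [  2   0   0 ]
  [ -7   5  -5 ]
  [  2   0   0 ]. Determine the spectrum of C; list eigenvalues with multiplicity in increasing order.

Characteristic polynomial: p(λ) = λ^3 - 7λ^2 + 10λ = λ(λ - 5)(λ - 2).
Roots (with multiplicity): 0, 2, 5.

0, 2, 5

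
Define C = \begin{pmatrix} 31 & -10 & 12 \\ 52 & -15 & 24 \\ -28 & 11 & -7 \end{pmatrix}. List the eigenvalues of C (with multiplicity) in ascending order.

Characteristic polynomial: p(r) = r^3 - 9r^2 + 15r + 25 = (r - 5)^2(r + 1).
Roots (with multiplicity): -1, 5, 5.

-1, 5, 5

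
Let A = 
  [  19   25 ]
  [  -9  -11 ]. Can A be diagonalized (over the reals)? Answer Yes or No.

No

Characteristic polynomial: p(s) = s^2 - 8s + 16 = (s - 4)^2.
s = 4 has algebraic multiplicity 2; rank(A − 4I) = 1, so geometric multiplicity = 1.
Geometric multiplicity < algebraic multiplicity, so A is not diagonalizable.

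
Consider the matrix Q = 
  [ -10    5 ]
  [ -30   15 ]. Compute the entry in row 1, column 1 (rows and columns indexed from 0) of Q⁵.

9375

Characteristic polynomial: s^2 - 5s = s(s - 5), so the eigenvalues are 0, 5.
s=5: eigenvector (1, 3).
s=0: eigenvector (1, 2).
P = [[1, 1], [3, 2]], D = diag(5, 0), P⁻¹ = [[-2, 1], [3, -1]].
Q⁵ = P·diag(3125, 0)·P⁻¹ = [[-6250, 3125], [-18750, 9375]].
The requested entry is 9375.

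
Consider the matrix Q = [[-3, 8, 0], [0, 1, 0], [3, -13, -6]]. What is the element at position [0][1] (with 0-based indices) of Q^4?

Characteristic polynomial: t^3 + 8t^2 + 9t - 18 = (t - 1)(t + 3)(t + 6), so the eigenvalues are -6, -3, 1.
t=-3: eigenvector (1, 0, 1).
t=1: eigenvector (2, 1, -1).
t=-6: eigenvector (0, 0, 1).
P = [[1, 2, 0], [0, 1, 0], [1, -1, 1]], D = diag(-3, 1, -6), P⁻¹ = [[1, -2, 0], [0, 1, 0], [-1, 3, 1]].
Q⁴ = P·diag(81, 1, 1296)·P⁻¹ = [[81, -160, 0], [0, 1, 0], [-1215, 3725, 1296]].
The requested entry is -160.

-160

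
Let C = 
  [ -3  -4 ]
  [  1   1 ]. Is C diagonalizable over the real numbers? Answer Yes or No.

Characteristic polynomial: p(λ) = λ^2 + 2λ + 1 = (λ + 1)^2.
λ = -1 has algebraic multiplicity 2; rank(C + 1I) = 1, so geometric multiplicity = 1.
Geometric multiplicity < algebraic multiplicity, so C is not diagonalizable.

No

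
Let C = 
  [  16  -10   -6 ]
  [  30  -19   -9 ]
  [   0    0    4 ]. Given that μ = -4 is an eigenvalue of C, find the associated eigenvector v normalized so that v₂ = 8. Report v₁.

4

C + 4I = [[20, -10, -6], [30, -15, -9], [0, 0, 8]].
Solving (C + 4I)v = 0 gives the eigenspace spanned by (4, 8, 0).
With v₂ = 8, v = (4, 8, 0), so v₁ = 4.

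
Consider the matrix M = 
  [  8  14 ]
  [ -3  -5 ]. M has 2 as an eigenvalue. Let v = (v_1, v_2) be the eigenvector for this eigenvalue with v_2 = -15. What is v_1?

35

M − 2I = [[6, 14], [-3, -7]].
Solving (M − 2I)v = 0 gives the eigenspace spanned by (35, -15).
With v_2 = -15, v = (35, -15), so v_1 = 35.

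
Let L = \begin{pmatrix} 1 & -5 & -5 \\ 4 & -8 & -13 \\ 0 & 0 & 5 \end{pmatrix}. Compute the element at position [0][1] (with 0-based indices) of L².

35

Characteristic polynomial: μ^3 + 2μ^2 - 23μ - 60 = (μ - 5)(μ + 3)(μ + 4), so the eigenvalues are -4, -3, 5.
μ=-3: eigenvector (5, 4, 0).
μ=-4: eigenvector (1, 1, 0).
μ=5: eigenvector (0, -1, 1).
P = [[5, 1, 0], [4, 1, -1], [0, 0, 1]], D = diag(-3, -4, 5), P⁻¹ = [[1, -1, -1], [-4, 5, 5], [0, 0, 1]].
L² = P·diag(9, 16, 25)·P⁻¹ = [[-19, 35, 35], [-28, 44, 19], [0, 0, 25]].
The requested entry is 35.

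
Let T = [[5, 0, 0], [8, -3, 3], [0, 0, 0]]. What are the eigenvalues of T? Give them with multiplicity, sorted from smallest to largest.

Characteristic polynomial: p(r) = r^3 - 2r^2 - 15r = r(r - 5)(r + 3).
Roots (with multiplicity): -3, 0, 5.

-3, 0, 5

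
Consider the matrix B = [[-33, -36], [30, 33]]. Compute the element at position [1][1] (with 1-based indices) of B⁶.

729

Characteristic polynomial: λ^2 - 9 = (λ - 3)(λ + 3), so the eigenvalues are -3, 3.
λ=3: eigenvector (-1, 1).
λ=-3: eigenvector (6, -5).
P = [[-1, 6], [1, -5]], D = diag(3, -3), P⁻¹ = [[5, 6], [1, 1]].
B⁶ = P·diag(729, 729)·P⁻¹ = [[729, 0], [0, 729]].
The requested entry is 729.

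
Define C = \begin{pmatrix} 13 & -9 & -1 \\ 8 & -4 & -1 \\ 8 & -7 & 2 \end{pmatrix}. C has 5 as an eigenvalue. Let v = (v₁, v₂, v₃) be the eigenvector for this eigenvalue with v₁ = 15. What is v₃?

C − 5I = [[8, -9, -1], [8, -9, -1], [8, -7, -3]].
Solving (C − 5I)v = 0 gives the eigenspace spanned by (15, 12, 12).
With v₁ = 15, v = (15, 12, 12), so v₃ = 12.

12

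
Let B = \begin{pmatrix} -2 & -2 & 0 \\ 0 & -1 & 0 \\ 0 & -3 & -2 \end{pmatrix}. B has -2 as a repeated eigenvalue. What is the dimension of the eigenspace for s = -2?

2

B + 2I = [[0, -2, 0], [0, 1, 0], [0, -3, 0]].
This matrix has rank 1, so its null space has dimension 3 − 1 = 2.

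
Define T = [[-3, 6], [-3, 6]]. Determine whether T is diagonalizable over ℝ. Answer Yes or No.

Yes

Characteristic polynomial: p(λ) = λ^2 - 3λ = λ(λ - 3).
All 2 eigenvalues are distinct, so T is diagonalizable.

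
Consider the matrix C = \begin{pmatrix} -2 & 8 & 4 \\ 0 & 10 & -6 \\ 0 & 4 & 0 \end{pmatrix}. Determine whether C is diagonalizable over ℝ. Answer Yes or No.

Yes

Characteristic polynomial: p(μ) = μ^3 - 8μ^2 + 4μ + 48 = (μ - 6)(μ - 4)(μ + 2).
All 3 eigenvalues are distinct, so C is diagonalizable.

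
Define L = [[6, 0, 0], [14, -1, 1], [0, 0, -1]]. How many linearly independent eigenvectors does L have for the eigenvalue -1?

1

L + 1I = [[7, 0, 0], [14, 0, 1], [0, 0, 0]].
This matrix has rank 2, so its null space has dimension 3 − 2 = 1.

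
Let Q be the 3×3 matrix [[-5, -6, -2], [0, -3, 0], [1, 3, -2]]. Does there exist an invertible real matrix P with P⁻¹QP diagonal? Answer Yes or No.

Characteristic polynomial: p(μ) = μ^3 + 10μ^2 + 33μ + 36 = (μ + 3)^2(μ + 4).
μ = -3 has algebraic multiplicity 2; rank(Q + 3I) = 1, so geometric multiplicity = 2.
Every eigenvalue has geometric = algebraic multiplicity, so Q is diagonalizable.

Yes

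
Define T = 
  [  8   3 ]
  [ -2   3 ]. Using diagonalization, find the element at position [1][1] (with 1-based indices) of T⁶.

108718

Characteristic polynomial: μ^2 - 11μ + 30 = (μ - 6)(μ - 5), so the eigenvalues are 5, 6.
μ=6: eigenvector (3, -2).
μ=5: eigenvector (-1, 1).
P = [[3, -1], [-2, 1]], D = diag(6, 5), P⁻¹ = [[1, 1], [2, 3]].
T⁶ = P·diag(46656, 15625)·P⁻¹ = [[108718, 93093], [-62062, -46437]].
The requested entry is 108718.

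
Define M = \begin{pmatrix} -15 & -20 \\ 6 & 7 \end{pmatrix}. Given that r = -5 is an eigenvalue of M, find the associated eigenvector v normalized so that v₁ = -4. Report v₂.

2

M + 5I = [[-10, -20], [6, 12]].
Solving (M + 5I)v = 0 gives the eigenspace spanned by (-4, 2).
With v₁ = -4, v = (-4, 2), so v₂ = 2.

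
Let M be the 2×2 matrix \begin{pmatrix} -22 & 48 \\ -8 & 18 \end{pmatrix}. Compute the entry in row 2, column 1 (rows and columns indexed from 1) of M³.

Characteristic polynomial: r^2 + 4r - 12 = (r - 2)(r + 6), so the eigenvalues are -6, 2.
r=-6: eigenvector (3, 1).
r=2: eigenvector (-2, -1).
P = [[3, -2], [1, -1]], D = diag(-6, 2), P⁻¹ = [[1, -2], [1, -3]].
M³ = P·diag(-216, 8)·P⁻¹ = [[-664, 1344], [-224, 456]].
The requested entry is -224.

-224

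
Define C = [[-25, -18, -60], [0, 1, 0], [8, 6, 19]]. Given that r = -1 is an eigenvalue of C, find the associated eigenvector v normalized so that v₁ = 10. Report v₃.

C + 1I = [[-24, -18, -60], [0, 2, 0], [8, 6, 20]].
Solving (C + 1I)v = 0 gives the eigenspace spanned by (10, 0, -4).
With v₁ = 10, v = (10, 0, -4), so v₃ = -4.

-4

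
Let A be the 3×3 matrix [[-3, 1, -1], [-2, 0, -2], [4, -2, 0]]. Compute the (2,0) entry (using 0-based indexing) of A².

Characteristic polynomial: μ^3 + 3μ^2 + 2μ = μ(μ + 1)(μ + 2), so the eigenvalues are -2, -1, 0.
μ=-1: eigenvector (1, 2, 0).
μ=-2: eigenvector (0, 1, 1).
μ=0: eigenvector (-1, -2, 1).
P = [[1, 0, -1], [2, 1, -2], [0, 1, 1]], D = diag(-1, -2, 0), P⁻¹ = [[3, -1, 1], [-2, 1, 0], [2, -1, 1]].
A² = P·diag(1, 4, 0)·P⁻¹ = [[3, -1, 1], [-2, 2, 2], [-8, 4, 0]].
The requested entry is -8.

-8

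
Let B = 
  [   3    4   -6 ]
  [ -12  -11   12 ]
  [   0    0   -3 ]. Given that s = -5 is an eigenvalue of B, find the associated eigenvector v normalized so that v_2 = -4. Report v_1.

B + 5I = [[8, 4, -6], [-12, -6, 12], [0, 0, 2]].
Solving (B + 5I)v = 0 gives the eigenspace spanned by (2, -4, 0).
With v_2 = -4, v = (2, -4, 0), so v_1 = 2.

2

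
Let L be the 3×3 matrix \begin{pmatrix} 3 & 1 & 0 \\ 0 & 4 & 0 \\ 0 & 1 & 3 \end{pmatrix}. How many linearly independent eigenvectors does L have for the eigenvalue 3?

2

L − 3I = [[0, 1, 0], [0, 1, 0], [0, 1, 0]].
This matrix has rank 1, so its null space has dimension 3 − 1 = 2.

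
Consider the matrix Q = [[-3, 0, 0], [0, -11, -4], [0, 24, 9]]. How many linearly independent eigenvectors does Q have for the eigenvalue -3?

Q + 3I = [[0, 0, 0], [0, -8, -4], [0, 24, 12]].
This matrix has rank 1, so its null space has dimension 3 − 1 = 2.

2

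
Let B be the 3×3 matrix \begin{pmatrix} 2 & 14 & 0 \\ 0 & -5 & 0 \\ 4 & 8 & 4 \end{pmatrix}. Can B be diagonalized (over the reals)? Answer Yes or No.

Yes

Characteristic polynomial: p(s) = s^3 - s^2 - 22s + 40 = (s - 4)(s - 2)(s + 5).
All 3 eigenvalues are distinct, so B is diagonalizable.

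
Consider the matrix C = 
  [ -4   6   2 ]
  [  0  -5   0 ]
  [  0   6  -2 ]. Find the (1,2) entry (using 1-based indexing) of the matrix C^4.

-1218

Characteristic polynomial: λ^3 + 11λ^2 + 38λ + 40 = (λ + 2)(λ + 4)(λ + 5), so the eigenvalues are -5, -4, -2.
λ=-4: eigenvector (1, 0, 0).
λ=-5: eigenvector (-2, 1, -2).
λ=-2: eigenvector (1, 0, 1).
P = [[1, -2, 1], [0, 1, 0], [0, -2, 1]], D = diag(-4, -5, -2), P⁻¹ = [[1, 0, -1], [0, 1, 0], [0, 2, 1]].
C⁴ = P·diag(256, 625, 16)·P⁻¹ = [[256, -1218, -240], [0, 625, 0], [0, -1218, 16]].
The requested entry is -1218.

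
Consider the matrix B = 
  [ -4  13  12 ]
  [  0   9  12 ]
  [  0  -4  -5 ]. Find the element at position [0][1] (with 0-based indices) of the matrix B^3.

Characteristic polynomial: λ^3 - 13λ + 12 = (λ - 3)(λ - 1)(λ + 4), so the eigenvalues are -4, 1, 3.
λ=-4: eigenvector (1, 0, 0).
λ=1: eigenvector (-3, -3, 2).
λ=3: eigenvector (-2, -2, 1).
P = [[1, -3, -2], [0, -3, -2], [0, 2, 1]], D = diag(-4, 1, 3), P⁻¹ = [[1, -1, 0], [0, 1, 2], [0, -2, -3]].
B³ = P·diag(-64, 1, 27)·P⁻¹ = [[-64, 169, 156], [0, 105, 156], [0, -52, -77]].
The requested entry is 169.

169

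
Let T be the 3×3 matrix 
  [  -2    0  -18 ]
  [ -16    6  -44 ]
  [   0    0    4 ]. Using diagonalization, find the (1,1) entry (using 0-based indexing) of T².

Characteristic polynomial: λ^3 - 8λ^2 + 4λ + 48 = (λ - 6)(λ - 4)(λ + 2), so the eigenvalues are -2, 4, 6.
λ=-2: eigenvector (1, 2, 0).
λ=6: eigenvector (0, 1, 0).
λ=4: eigenvector (-3, -2, 1).
P = [[1, 0, -3], [2, 1, -2], [0, 0, 1]], D = diag(-2, 6, 4), P⁻¹ = [[1, 0, 3], [-2, 1, -4], [0, 0, 1]].
T² = P·diag(4, 36, 16)·P⁻¹ = [[4, 0, -36], [-64, 36, -152], [0, 0, 16]].
The requested entry is 36.

36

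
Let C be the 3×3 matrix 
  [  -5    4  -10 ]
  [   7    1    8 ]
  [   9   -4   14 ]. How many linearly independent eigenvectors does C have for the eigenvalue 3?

C − 3I = [[-8, 4, -10], [7, -2, 8], [9, -4, 11]].
This matrix has rank 2, so its null space has dimension 3 − 2 = 1.

1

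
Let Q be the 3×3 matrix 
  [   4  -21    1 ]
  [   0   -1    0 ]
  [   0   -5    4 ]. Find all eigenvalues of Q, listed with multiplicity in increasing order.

-1, 4, 4

Characteristic polynomial: p(r) = r^3 - 7r^2 + 8r + 16 = (r - 4)^2(r + 1).
Roots (with multiplicity): -1, 4, 4.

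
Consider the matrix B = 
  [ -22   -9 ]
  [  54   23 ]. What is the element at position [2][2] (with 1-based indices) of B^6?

38683

Characteristic polynomial: μ^2 - μ - 20 = (μ - 5)(μ + 4), so the eigenvalues are -4, 5.
μ=-4: eigenvector (1, -2).
μ=5: eigenvector (-1, 3).
P = [[1, -1], [-2, 3]], D = diag(-4, 5), P⁻¹ = [[3, 1], [2, 1]].
B⁶ = P·diag(4096, 15625)·P⁻¹ = [[-18962, -11529], [69174, 38683]].
The requested entry is 38683.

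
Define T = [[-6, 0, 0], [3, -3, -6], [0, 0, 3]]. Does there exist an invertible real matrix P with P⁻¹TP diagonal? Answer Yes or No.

Characteristic polynomial: p(μ) = μ^3 + 6μ^2 - 9μ - 54 = (μ - 3)(μ + 3)(μ + 6).
All 3 eigenvalues are distinct, so T is diagonalizable.

Yes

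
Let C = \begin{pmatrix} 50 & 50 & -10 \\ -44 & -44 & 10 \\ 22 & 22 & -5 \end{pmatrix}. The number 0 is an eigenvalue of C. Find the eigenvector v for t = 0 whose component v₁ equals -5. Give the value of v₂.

C = [[50, 50, -10], [-44, -44, 10], [22, 22, -5]].
Solving (C)v = 0 gives the eigenspace spanned by (-5, 5, 0).
With v₁ = -5, v = (-5, 5, 0), so v₂ = 5.

5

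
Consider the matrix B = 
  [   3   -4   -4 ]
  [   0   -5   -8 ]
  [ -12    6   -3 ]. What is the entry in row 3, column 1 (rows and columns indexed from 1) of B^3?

Characteristic polynomial: t^3 + 5t^2 - 9t - 45 = (t - 3)(t + 3)(t + 5), so the eigenvalues are -5, -3, 3.
t=-5: eigenvector (1, 2, 0).
t=3: eigenvector (-1, -1, 1).
t=-3: eigenvector (-2, -4, 1).
P = [[1, -1, -2], [2, -1, -4], [0, 1, 1]], D = diag(-5, 3, -3), P⁻¹ = [[3, -1, 2], [-2, 1, 0], [2, -1, 1]].
B³ = P·diag(-125, 27, -27)·P⁻¹ = [[-213, 44, -196], [-480, 115, -392], [-108, 54, -27]].
The requested entry is -108.

-108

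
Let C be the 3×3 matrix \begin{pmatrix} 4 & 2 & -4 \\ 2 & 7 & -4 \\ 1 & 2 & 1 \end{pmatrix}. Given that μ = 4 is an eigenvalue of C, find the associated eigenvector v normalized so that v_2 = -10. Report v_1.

5

C − 4I = [[0, 2, -4], [2, 3, -4], [1, 2, -3]].
Solving (C − 4I)v = 0 gives the eigenspace spanned by (5, -10, -5).
With v_2 = -10, v = (5, -10, -5), so v_1 = 5.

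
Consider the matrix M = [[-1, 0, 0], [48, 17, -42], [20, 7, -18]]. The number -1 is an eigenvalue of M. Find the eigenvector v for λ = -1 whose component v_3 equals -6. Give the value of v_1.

-3

M + 1I = [[0, 0, 0], [48, 18, -42], [20, 7, -17]].
Solving (M + 1I)v = 0 gives the eigenspace spanned by (-3, -6, -6).
With v_3 = -6, v = (-3, -6, -6), so v_1 = -3.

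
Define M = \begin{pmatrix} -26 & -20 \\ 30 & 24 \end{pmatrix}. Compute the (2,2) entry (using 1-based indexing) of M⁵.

18624

Characteristic polynomial: λ^2 + 2λ - 24 = (λ - 4)(λ + 6), so the eigenvalues are -6, 4.
λ=4: eigenvector (-2, 3).
λ=-6: eigenvector (1, -1).
P = [[-2, 1], [3, -1]], D = diag(4, -6), P⁻¹ = [[1, 1], [3, 2]].
M⁵ = P·diag(1024, -7776)·P⁻¹ = [[-25376, -17600], [26400, 18624]].
The requested entry is 18624.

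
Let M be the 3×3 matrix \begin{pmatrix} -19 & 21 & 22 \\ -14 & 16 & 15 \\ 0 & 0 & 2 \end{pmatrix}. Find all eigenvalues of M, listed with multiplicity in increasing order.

Characteristic polynomial: p(μ) = μ^3 + μ^2 - 16μ + 20 = (μ - 2)^2(μ + 5).
Roots (with multiplicity): -5, 2, 2.

-5, 2, 2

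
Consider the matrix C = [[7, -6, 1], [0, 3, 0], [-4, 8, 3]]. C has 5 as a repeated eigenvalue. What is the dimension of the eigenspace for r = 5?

1

C − 5I = [[2, -6, 1], [0, -2, 0], [-4, 8, -2]].
This matrix has rank 2, so its null space has dimension 3 − 2 = 1.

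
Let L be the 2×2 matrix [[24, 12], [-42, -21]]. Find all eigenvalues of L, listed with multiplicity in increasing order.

0, 3

Characteristic polynomial: p(r) = r^2 - 3r = r(r - 3).
Roots (with multiplicity): 0, 3.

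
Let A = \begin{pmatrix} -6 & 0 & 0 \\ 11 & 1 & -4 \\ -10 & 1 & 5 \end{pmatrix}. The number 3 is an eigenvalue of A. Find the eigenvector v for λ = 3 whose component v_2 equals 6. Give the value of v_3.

A − 3I = [[-9, 0, 0], [11, -2, -4], [-10, 1, 2]].
Solving (A − 3I)v = 0 gives the eigenspace spanned by (0, 6, -3).
With v_2 = 6, v = (0, 6, -3), so v_3 = -3.

-3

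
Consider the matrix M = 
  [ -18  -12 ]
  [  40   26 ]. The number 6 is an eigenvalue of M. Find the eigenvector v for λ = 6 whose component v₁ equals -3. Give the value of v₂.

M − 6I = [[-24, -12], [40, 20]].
Solving (M − 6I)v = 0 gives the eigenspace spanned by (-3, 6).
With v₁ = -3, v = (-3, 6), so v₂ = 6.

6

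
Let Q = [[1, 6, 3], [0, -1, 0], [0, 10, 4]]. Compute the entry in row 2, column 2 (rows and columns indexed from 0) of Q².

Characteristic polynomial: μ^3 - 4μ^2 - μ + 4 = (μ - 4)(μ - 1)(μ + 1), so the eigenvalues are -1, 1, 4.
μ=1: eigenvector (1, 0, 0).
μ=-1: eigenvector (0, 1, -2).
μ=4: eigenvector (1, 0, 1).
P = [[1, 0, 1], [0, 1, 0], [0, -2, 1]], D = diag(1, -1, 4), P⁻¹ = [[1, -2, -1], [0, 1, 0], [0, 2, 1]].
Q² = P·diag(1, 1, 16)·P⁻¹ = [[1, 30, 15], [0, 1, 0], [0, 30, 16]].
The requested entry is 16.

16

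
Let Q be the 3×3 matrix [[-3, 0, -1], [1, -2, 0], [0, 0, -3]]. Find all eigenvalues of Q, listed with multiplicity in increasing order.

-3, -3, -2

Characteristic polynomial: p(s) = s^3 + 8s^2 + 21s + 18 = (s + 2)(s + 3)^2.
Roots (with multiplicity): -3, -3, -2.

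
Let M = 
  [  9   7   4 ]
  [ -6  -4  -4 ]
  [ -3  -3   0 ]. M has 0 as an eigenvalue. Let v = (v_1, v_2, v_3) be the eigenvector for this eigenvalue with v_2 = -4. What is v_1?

M = [[9, 7, 4], [-6, -4, -4], [-3, -3, 0]].
Solving (M)v = 0 gives the eigenspace spanned by (4, -4, -2).
With v_2 = -4, v = (4, -4, -2), so v_1 = 4.

4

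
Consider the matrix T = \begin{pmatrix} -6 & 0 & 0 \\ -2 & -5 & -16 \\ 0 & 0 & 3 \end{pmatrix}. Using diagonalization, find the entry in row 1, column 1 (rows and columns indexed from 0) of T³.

-125

Characteristic polynomial: s^3 + 8s^2 - 3s - 90 = (s - 3)(s + 5)(s + 6), so the eigenvalues are -6, -5, 3.
s=-5: eigenvector (0, 1, 0).
s=-6: eigenvector (1, 2, 0).
s=3: eigenvector (0, -2, 1).
P = [[0, 1, 0], [1, 2, -2], [0, 0, 1]], D = diag(-5, -6, 3), P⁻¹ = [[-2, 1, 2], [1, 0, 0], [0, 0, 1]].
T³ = P·diag(-125, -216, 27)·P⁻¹ = [[-216, 0, 0], [-182, -125, -304], [0, 0, 27]].
The requested entry is -125.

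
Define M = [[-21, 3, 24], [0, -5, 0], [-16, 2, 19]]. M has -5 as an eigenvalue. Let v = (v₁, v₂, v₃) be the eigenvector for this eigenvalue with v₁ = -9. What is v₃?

M + 5I = [[-16, 3, 24], [0, 0, 0], [-16, 2, 24]].
Solving (M + 5I)v = 0 gives the eigenspace spanned by (-9, 0, -6).
With v₁ = -9, v = (-9, 0, -6), so v₃ = -6.

-6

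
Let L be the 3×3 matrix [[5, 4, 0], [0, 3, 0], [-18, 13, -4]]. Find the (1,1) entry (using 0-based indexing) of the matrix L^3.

Characteristic polynomial: λ^3 - 4λ^2 - 17λ + 60 = (λ - 5)(λ - 3)(λ + 4), so the eigenvalues are -4, 3, 5.
λ=5: eigenvector (1, 0, -2).
λ=3: eigenvector (-2, 1, 7).
λ=-4: eigenvector (0, 0, 1).
P = [[1, -2, 0], [0, 1, 0], [-2, 7, 1]], D = diag(5, 3, -4), P⁻¹ = [[1, 2, 0], [0, 1, 0], [2, -3, 1]].
L³ = P·diag(125, 27, -64)·P⁻¹ = [[125, 196, 0], [0, 27, 0], [-378, -119, -64]].
The requested entry is 27.

27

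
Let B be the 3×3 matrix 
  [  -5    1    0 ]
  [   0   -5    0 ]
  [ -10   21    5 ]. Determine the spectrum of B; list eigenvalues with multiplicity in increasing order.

-5, -5, 5

Characteristic polynomial: p(μ) = μ^3 + 5μ^2 - 25μ - 125 = (μ - 5)(μ + 5)^2.
Roots (with multiplicity): -5, -5, 5.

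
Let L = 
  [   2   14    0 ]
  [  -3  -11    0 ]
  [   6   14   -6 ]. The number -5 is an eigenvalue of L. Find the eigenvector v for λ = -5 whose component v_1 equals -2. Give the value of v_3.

2

L + 5I = [[7, 14, 0], [-3, -6, 0], [6, 14, -1]].
Solving (L + 5I)v = 0 gives the eigenspace spanned by (-2, 1, 2).
With v_1 = -2, v = (-2, 1, 2), so v_3 = 2.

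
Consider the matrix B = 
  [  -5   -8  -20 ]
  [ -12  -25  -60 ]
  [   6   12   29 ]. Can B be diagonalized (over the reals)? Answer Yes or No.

Characteristic polynomial: p(μ) = μ^3 + μ^2 - μ - 1 = (μ - 1)(μ + 1)^2.
μ = -1 has algebraic multiplicity 2; rank(B + 1I) = 1, so geometric multiplicity = 2.
Every eigenvalue has geometric = algebraic multiplicity, so B is diagonalizable.

Yes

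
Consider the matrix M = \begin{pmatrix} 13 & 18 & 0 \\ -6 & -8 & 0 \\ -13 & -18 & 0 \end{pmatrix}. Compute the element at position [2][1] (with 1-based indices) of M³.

-126

Characteristic polynomial: s^3 - 5s^2 + 4s = s(s - 4)(s - 1), so the eigenvalues are 0, 1, 4.
s=0: eigenvector (0, 0, 1).
s=4: eigenvector (-2, 1, 2).
s=1: eigenvector (-3, 2, 3).
P = [[0, -2, -3], [0, 1, 2], [1, 2, 3]], D = diag(0, 4, 1), P⁻¹ = [[1, 0, 1], [-2, -3, 0], [1, 2, 0]].
M³ = P·diag(0, 64, 1)·P⁻¹ = [[253, 378, 0], [-126, -188, 0], [-253, -378, 0]].
The requested entry is -126.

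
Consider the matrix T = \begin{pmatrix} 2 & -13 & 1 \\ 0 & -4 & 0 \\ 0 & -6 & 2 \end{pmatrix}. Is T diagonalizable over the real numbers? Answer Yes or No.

No

Characteristic polynomial: p(μ) = μ^3 - 12μ + 16 = (μ - 2)^2(μ + 4).
μ = 2 has algebraic multiplicity 2; rank(T − 2I) = 2, so geometric multiplicity = 1.
Geometric multiplicity < algebraic multiplicity, so T is not diagonalizable.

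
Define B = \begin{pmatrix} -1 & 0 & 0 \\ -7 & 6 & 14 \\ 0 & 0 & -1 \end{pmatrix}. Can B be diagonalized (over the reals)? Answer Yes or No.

Yes

Characteristic polynomial: p(μ) = μ^3 - 4μ^2 - 11μ - 6 = (μ - 6)(μ + 1)^2.
μ = -1 has algebraic multiplicity 2; rank(B + 1I) = 1, so geometric multiplicity = 2.
Every eigenvalue has geometric = algebraic multiplicity, so B is diagonalizable.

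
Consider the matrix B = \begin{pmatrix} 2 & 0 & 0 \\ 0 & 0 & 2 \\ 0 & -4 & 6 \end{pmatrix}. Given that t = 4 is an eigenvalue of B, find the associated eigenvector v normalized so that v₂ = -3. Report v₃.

B − 4I = [[-2, 0, 0], [0, -4, 2], [0, -4, 2]].
Solving (B − 4I)v = 0 gives the eigenspace spanned by (0, -3, -6).
With v₂ = -3, v = (0, -3, -6), so v₃ = -6.

-6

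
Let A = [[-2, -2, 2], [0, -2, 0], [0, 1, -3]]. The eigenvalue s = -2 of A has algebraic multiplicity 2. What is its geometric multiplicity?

A + 2I = [[0, -2, 2], [0, 0, 0], [0, 1, -1]].
This matrix has rank 1, so its null space has dimension 3 − 1 = 2.

2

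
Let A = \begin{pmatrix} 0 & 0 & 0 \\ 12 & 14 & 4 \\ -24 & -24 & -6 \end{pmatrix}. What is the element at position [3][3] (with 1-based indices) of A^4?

-2544

Characteristic polynomial: s^3 - 8s^2 + 12s = s(s - 6)(s - 2), so the eigenvalues are 0, 2, 6.
s=6: eigenvector (0, 1, -2).
s=0: eigenvector (1, -2, 4).
s=2: eigenvector (0, -1, 3).
P = [[0, 1, 0], [1, -2, -1], [-2, 4, 3]], D = diag(6, 0, 2), P⁻¹ = [[2, 3, 1], [1, 0, 0], [0, 2, 1]].
A⁴ = P·diag(1296, 0, 16)·P⁻¹ = [[0, 0, 0], [2592, 3856, 1280], [-5184, -7680, -2544]].
The requested entry is -2544.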